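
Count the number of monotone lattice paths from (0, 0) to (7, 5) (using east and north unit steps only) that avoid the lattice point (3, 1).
Number of paths = 512

Total paths from (0, 0) to (7, 5): C(12, 7) = 792. Paths through (3, 1): (paths (0, 0) → (3, 1)) × (paths (3, 1) → (7, 5)) = C(4, 3) · C(8, 4) = 4 · 70 = 280. Avoidance count = 792 − 280 = 512.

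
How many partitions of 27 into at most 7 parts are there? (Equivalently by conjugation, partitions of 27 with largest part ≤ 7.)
p(27, parts ≤ 7) = 1175

Use the recurrence p(n, m) = p(n, m−1) + p(n−m, m): either the largest part is < m (count p(n, m−1)) or the largest part is exactly m (remove one copy of m, count p(n−m, m)). With p(0, ·) = 1 this gives p(27, parts ≤ 7) = 1175. (By conjugating Young diagrams, this also counts partitions of 27 into at most 7 parts.)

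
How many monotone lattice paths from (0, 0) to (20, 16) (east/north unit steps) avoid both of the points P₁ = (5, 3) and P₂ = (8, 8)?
Number of paths = 3984919170

Inclusion–exclusion. Total paths: C(36, 20) = 7307872110. Through P₁: C(8, 5)·C(28, 15) = 2096760960. Through P₂: C(16, 8)·C(20, 12) = 1621233900. Since P₁ is strictly southwest of P₂, a monotone path through both must visit P₁ then P₂; paths through both = C(8, 5)·C(8, 3)·C(20, 12) = 395041920. Avoid both = 7307872110 − 2096760960 − 1621233900 + 395041920 = 3984919170.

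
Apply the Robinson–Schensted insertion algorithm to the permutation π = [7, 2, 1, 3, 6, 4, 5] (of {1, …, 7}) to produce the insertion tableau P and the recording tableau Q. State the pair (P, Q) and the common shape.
P = [1, 3, 4, 5] / [2, 6] / [7];  Q = [1, 4, 5, 7] / [2, 6] / [3];  common shape = (4, 2, 1)

Row-insert the values π_1, π_2, … into P one at a time, bumping the leftmost entry strictly greater than the inserted value down to the next row. The recording tableau Q records, in position (i, j), the step at which that cell was added to P.
  Insert 7 (step 1): P = [7];  Q = [1]
  Insert 2 (step 2): P = [2] / [7];  Q = [1] / [2]
  Insert 1 (step 3): P = [1] / [2] / [7];  Q = [1] / [2] / [3]
  Insert 3 (step 4): P = [1, 3] / [2] / [7];  Q = [1, 4] / [2] / [3]
  Insert 6 (step 5): P = [1, 3, 6] / [2] / [7];  Q = [1, 4, 5] / [2] / [3]
  Insert 4 (step 6): P = [1, 3, 4] / [2, 6] / [7];  Q = [1, 4, 5] / [2, 6] / [3]
  Insert 5 (step 7): P = [1, 3, 4, 5] / [2, 6] / [7];  Q = [1, 4, 5, 7] / [2, 6] / [3]
Final shape: (4, 2, 1).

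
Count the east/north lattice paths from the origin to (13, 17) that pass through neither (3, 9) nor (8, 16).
Number of paths = 106765704

Inclusion–exclusion. Total paths: C(30, 13) = 119759850. Through P₁: C(12, 3)·C(18, 10) = 9626760. Through P₂: C(24, 8)·C(6, 5) = 4412826. Since P₁ is strictly southwest of P₂, a monotone path through both must visit P₁ then P₂; paths through both = C(12, 3)·C(12, 5)·C(6, 5) = 1045440. Avoid both = 119759850 − 9626760 − 4412826 + 1045440 = 106765704.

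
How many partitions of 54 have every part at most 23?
p(54, parts ≤ 23) = 357554

Use the recurrence p(n, m) = p(n, m−1) + p(n−m, m): either the largest part is < m (count p(n, m−1)) or the largest part is exactly m (remove one copy of m, count p(n−m, m)). With p(0, ·) = 1 this gives p(54, parts ≤ 23) = 357554. (By conjugating Young diagrams, this also counts partitions of 54 into at most 23 parts.)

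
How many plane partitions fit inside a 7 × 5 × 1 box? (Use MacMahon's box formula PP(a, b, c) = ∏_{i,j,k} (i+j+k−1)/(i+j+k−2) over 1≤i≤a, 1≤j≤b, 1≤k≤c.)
PP(7, 5, 1) = 792

Evaluate the triple product over i = 1..7, j = 1..5, k = 1..1. The factors are (2/1) · (3/2) · (4/3) · (5/4) · (6/5) · (3/2) · (4/3) · (5/4) · … (35 factors total). The numerators and denominators telescope so the product is an integer; carrying out the multiplication exactly gives PP(7, 5, 1) = 792.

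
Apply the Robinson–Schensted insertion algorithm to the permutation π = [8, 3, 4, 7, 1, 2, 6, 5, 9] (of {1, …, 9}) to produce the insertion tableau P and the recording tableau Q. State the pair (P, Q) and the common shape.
P = [1, 2, 5, 9] / [3, 4, 6] / [7] / [8];  Q = [1, 3, 4, 9] / [2, 6, 7] / [5] / [8];  common shape = (4, 3, 1, 1)

Row-insert the values π_1, π_2, … into P one at a time, bumping the leftmost entry strictly greater than the inserted value down to the next row. The recording tableau Q records, in position (i, j), the step at which that cell was added to P.
  Insert 8 (step 1): P = [8];  Q = [1]
  Insert 3 (step 2): P = [3] / [8];  Q = [1] / [2]
  Insert 4 (step 3): P = [3, 4] / [8];  Q = [1, 3] / [2]
  Insert 7 (step 4): P = [3, 4, 7] / [8];  Q = [1, 3, 4] / [2]
  Insert 1 (step 5): P = [1, 4, 7] / [3] / [8];  Q = [1, 3, 4] / [2] / [5]
  Insert 2 (step 6): P = [1, 2, 7] / [3, 4] / [8];  Q = [1, 3, 4] / [2, 6] / [5]
  Insert 6 (step 7): P = [1, 2, 6] / [3, 4, 7] / [8];  Q = [1, 3, 4] / [2, 6, 7] / [5]
  Insert 5 (step 8): P = [1, 2, 5] / [3, 4, 6] / [7] / [8];  Q = [1, 3, 4] / [2, 6, 7] / [5] / [8]
  Insert 9 (step 9): P = [1, 2, 5, 9] / [3, 4, 6] / [7] / [8];  Q = [1, 3, 4, 9] / [2, 6, 7] / [5] / [8]
Final shape: (4, 3, 1, 1).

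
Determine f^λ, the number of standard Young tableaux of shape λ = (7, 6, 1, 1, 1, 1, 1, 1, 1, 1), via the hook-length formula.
# SYT of shape (7, 6, 1, 1, 1, 1, 1, 1, 1, 1) = 18706545

Hook-length formula: f^λ = n! / Π hook(c), product over all cells c of the Young diagram. For λ = (7, 6, 1, 1, 1, 1, 1, 1, 1, 1), n = 21 boxes. Hook lengths by row (left-to-right, top-to-bottom): [16, 7, 6, 5, 4, 3, 1]; [14, 5, 4, 3, 2, 1]; [8]; [7]; [6]; [5]; [4]; [3]; [2]; [1]. Product of hooks = 2731180032000. So f^λ = 21! / 2731180032000 = 51090942171709440000 / 2731180032000 = 18706545.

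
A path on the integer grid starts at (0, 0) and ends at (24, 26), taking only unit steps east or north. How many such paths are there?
Number of paths = 121548660036300

A monotone lattice path from (0, 0) to (24, 26) consists of 24 east steps and 26 north steps in some order, so it is determined by which 24 of the 50 steps are east. The count is C(50, 24) = 121548660036300.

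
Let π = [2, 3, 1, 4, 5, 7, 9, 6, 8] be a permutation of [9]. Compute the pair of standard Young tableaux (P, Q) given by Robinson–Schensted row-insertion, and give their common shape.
P = [1, 3, 4, 5, 6, 8] / [2, 7, 9];  Q = [1, 2, 4, 5, 6, 7] / [3, 8, 9];  common shape = (6, 3)

Row-insert the values π_1, π_2, … into P one at a time, bumping the leftmost entry strictly greater than the inserted value down to the next row. The recording tableau Q records, in position (i, j), the step at which that cell was added to P.
  Insert 2 (step 1): P = [2];  Q = [1]
  Insert 3 (step 2): P = [2, 3];  Q = [1, 2]
  Insert 1 (step 3): P = [1, 3] / [2];  Q = [1, 2] / [3]
  Insert 4 (step 4): P = [1, 3, 4] / [2];  Q = [1, 2, 4] / [3]
  Insert 5 (step 5): P = [1, 3, 4, 5] / [2];  Q = [1, 2, 4, 5] / [3]
  Insert 7 (step 6): P = [1, 3, 4, 5, 7] / [2];  Q = [1, 2, 4, 5, 6] / [3]
  Insert 9 (step 7): P = [1, 3, 4, 5, 7, 9] / [2];  Q = [1, 2, 4, 5, 6, 7] / [3]
  Insert 6 (step 8): P = [1, 3, 4, 5, 6, 9] / [2, 7];  Q = [1, 2, 4, 5, 6, 7] / [3, 8]
  Insert 8 (step 9): P = [1, 3, 4, 5, 6, 8] / [2, 7, 9];  Q = [1, 2, 4, 5, 6, 7] / [3, 8, 9]
Final shape: (6, 3).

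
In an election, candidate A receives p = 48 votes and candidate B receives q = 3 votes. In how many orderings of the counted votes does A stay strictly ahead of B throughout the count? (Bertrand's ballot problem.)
Strict-lead orderings = 18375

Total orderings of the 51 votes with 48 for A: C(51, 48) = 20825. By the Bertrand ballot formula (Cycle Lemma / reflection principle), the number of orderings in which A is strictly ahead of B throughout is (p − q)/(p + q) · C(p + q, p) = (48 − 3)/(48 + 3) · 20825 = 18375.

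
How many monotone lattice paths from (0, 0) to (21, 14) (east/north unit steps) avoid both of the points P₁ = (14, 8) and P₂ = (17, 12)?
Number of paths = 1160674305

Inclusion–exclusion. Total paths: C(35, 21) = 2319959400. Through P₁: C(22, 14)·C(13, 7) = 548725320. Through P₂: C(29, 17)·C(6, 4) = 778439025. Since P₁ is strictly southwest of P₂, a monotone path through both must visit P₁ then P₂; paths through both = C(22, 14)·C(7, 3)·C(6, 4) = 167879250. Avoid both = 2319959400 − 548725320 − 778439025 + 167879250 = 1160674305.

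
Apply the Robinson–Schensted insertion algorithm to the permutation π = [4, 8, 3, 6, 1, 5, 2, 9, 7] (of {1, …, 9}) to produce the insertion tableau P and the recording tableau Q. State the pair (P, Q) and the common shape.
P = [1, 2, 7] / [3, 5, 9] / [4, 6] / [8];  Q = [1, 2, 8] / [3, 4, 9] / [5, 6] / [7];  common shape = (3, 3, 2, 1)

Row-insert the values π_1, π_2, … into P one at a time, bumping the leftmost entry strictly greater than the inserted value down to the next row. The recording tableau Q records, in position (i, j), the step at which that cell was added to P.
  Insert 4 (step 1): P = [4];  Q = [1]
  Insert 8 (step 2): P = [4, 8];  Q = [1, 2]
  Insert 3 (step 3): P = [3, 8] / [4];  Q = [1, 2] / [3]
  Insert 6 (step 4): P = [3, 6] / [4, 8];  Q = [1, 2] / [3, 4]
  Insert 1 (step 5): P = [1, 6] / [3, 8] / [4];  Q = [1, 2] / [3, 4] / [5]
  Insert 5 (step 6): P = [1, 5] / [3, 6] / [4, 8];  Q = [1, 2] / [3, 4] / [5, 6]
  Insert 2 (step 7): P = [1, 2] / [3, 5] / [4, 6] / [8];  Q = [1, 2] / [3, 4] / [5, 6] / [7]
  Insert 9 (step 8): P = [1, 2, 9] / [3, 5] / [4, 6] / [8];  Q = [1, 2, 8] / [3, 4] / [5, 6] / [7]
  Insert 7 (step 9): P = [1, 2, 7] / [3, 5, 9] / [4, 6] / [8];  Q = [1, 2, 8] / [3, 4, 9] / [5, 6] / [7]
Final shape: (3, 3, 2, 1).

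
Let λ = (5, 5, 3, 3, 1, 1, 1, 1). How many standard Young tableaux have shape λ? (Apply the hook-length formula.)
# SYT of shape (5, 5, 3, 3, 1, 1, 1, 1) = 75582000

Hook-length formula: f^λ = n! / Π hook(c), product over all cells c of the Young diagram. For λ = (5, 5, 3, 3, 1, 1, 1, 1), n = 20 boxes. Hook lengths by row (left-to-right, top-to-bottom): [12, 7, 6, 3, 2]; [11, 6, 5, 2, 1]; [8, 3, 2]; [7, 2, 1]; [4]; [3]; [2]; [1]. Product of hooks = 32188907520. So f^λ = 20! / 32188907520 = 2432902008176640000 / 32188907520 = 75582000.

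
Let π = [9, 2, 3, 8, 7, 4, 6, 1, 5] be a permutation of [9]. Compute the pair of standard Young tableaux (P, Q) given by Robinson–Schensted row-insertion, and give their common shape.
P = [1, 3, 4, 5] / [2, 6] / [7] / [8] / [9];  Q = [1, 3, 4, 7] / [2, 9] / [5] / [6] / [8];  common shape = (4, 2, 1, 1, 1)

Row-insert the values π_1, π_2, … into P one at a time, bumping the leftmost entry strictly greater than the inserted value down to the next row. The recording tableau Q records, in position (i, j), the step at which that cell was added to P.
  Insert 9 (step 1): P = [9];  Q = [1]
  Insert 2 (step 2): P = [2] / [9];  Q = [1] / [2]
  Insert 3 (step 3): P = [2, 3] / [9];  Q = [1, 3] / [2]
  Insert 8 (step 4): P = [2, 3, 8] / [9];  Q = [1, 3, 4] / [2]
  Insert 7 (step 5): P = [2, 3, 7] / [8] / [9];  Q = [1, 3, 4] / [2] / [5]
  Insert 4 (step 6): P = [2, 3, 4] / [7] / [8] / [9];  Q = [1, 3, 4] / [2] / [5] / [6]
  Insert 6 (step 7): P = [2, 3, 4, 6] / [7] / [8] / [9];  Q = [1, 3, 4, 7] / [2] / [5] / [6]
  Insert 1 (step 8): P = [1, 3, 4, 6] / [2] / [7] / [8] / [9];  Q = [1, 3, 4, 7] / [2] / [5] / [6] / [8]
  Insert 5 (step 9): P = [1, 3, 4, 5] / [2, 6] / [7] / [8] / [9];  Q = [1, 3, 4, 7] / [2, 9] / [5] / [6] / [8]
Final shape: (4, 2, 1, 1, 1).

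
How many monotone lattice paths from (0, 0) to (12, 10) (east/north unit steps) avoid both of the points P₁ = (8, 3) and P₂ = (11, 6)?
Number of paths = 546816

Inclusion–exclusion. Total paths: C(22, 12) = 646646. Through P₁: C(11, 8)·C(11, 4) = 54450. Through P₂: C(17, 11)·C(5, 1) = 61880. Since P₁ is strictly southwest of P₂, a monotone path through both must visit P₁ then P₂; paths through both = C(11, 8)·C(6, 3)·C(5, 1) = 16500. Avoid both = 646646 − 54450 − 61880 + 16500 = 546816.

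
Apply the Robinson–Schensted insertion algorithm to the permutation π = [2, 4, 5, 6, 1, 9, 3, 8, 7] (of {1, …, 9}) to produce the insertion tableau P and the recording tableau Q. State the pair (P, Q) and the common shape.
P = [1, 3, 5, 6, 7] / [2, 4, 8] / [9];  Q = [1, 2, 3, 4, 6] / [5, 7, 8] / [9];  common shape = (5, 3, 1)

Row-insert the values π_1, π_2, … into P one at a time, bumping the leftmost entry strictly greater than the inserted value down to the next row. The recording tableau Q records, in position (i, j), the step at which that cell was added to P.
  Insert 2 (step 1): P = [2];  Q = [1]
  Insert 4 (step 2): P = [2, 4];  Q = [1, 2]
  Insert 5 (step 3): P = [2, 4, 5];  Q = [1, 2, 3]
  Insert 6 (step 4): P = [2, 4, 5, 6];  Q = [1, 2, 3, 4]
  Insert 1 (step 5): P = [1, 4, 5, 6] / [2];  Q = [1, 2, 3, 4] / [5]
  Insert 9 (step 6): P = [1, 4, 5, 6, 9] / [2];  Q = [1, 2, 3, 4, 6] / [5]
  Insert 3 (step 7): P = [1, 3, 5, 6, 9] / [2, 4];  Q = [1, 2, 3, 4, 6] / [5, 7]
  Insert 8 (step 8): P = [1, 3, 5, 6, 8] / [2, 4, 9];  Q = [1, 2, 3, 4, 6] / [5, 7, 8]
  Insert 7 (step 9): P = [1, 3, 5, 6, 7] / [2, 4, 8] / [9];  Q = [1, 2, 3, 4, 6] / [5, 7, 8] / [9]
Final shape: (5, 3, 1).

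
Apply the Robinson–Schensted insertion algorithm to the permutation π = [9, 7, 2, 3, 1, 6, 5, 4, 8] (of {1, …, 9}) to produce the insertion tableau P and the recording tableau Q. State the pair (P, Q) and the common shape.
P = [1, 3, 4, 8] / [2, 5] / [6] / [7] / [9];  Q = [1, 4, 6, 9] / [2, 7] / [3] / [5] / [8];  common shape = (4, 2, 1, 1, 1)

Row-insert the values π_1, π_2, … into P one at a time, bumping the leftmost entry strictly greater than the inserted value down to the next row. The recording tableau Q records, in position (i, j), the step at which that cell was added to P.
  Insert 9 (step 1): P = [9];  Q = [1]
  Insert 7 (step 2): P = [7] / [9];  Q = [1] / [2]
  Insert 2 (step 3): P = [2] / [7] / [9];  Q = [1] / [2] / [3]
  Insert 3 (step 4): P = [2, 3] / [7] / [9];  Q = [1, 4] / [2] / [3]
  Insert 1 (step 5): P = [1, 3] / [2] / [7] / [9];  Q = [1, 4] / [2] / [3] / [5]
  Insert 6 (step 6): P = [1, 3, 6] / [2] / [7] / [9];  Q = [1, 4, 6] / [2] / [3] / [5]
  Insert 5 (step 7): P = [1, 3, 5] / [2, 6] / [7] / [9];  Q = [1, 4, 6] / [2, 7] / [3] / [5]
  Insert 4 (step 8): P = [1, 3, 4] / [2, 5] / [6] / [7] / [9];  Q = [1, 4, 6] / [2, 7] / [3] / [5] / [8]
  Insert 8 (step 9): P = [1, 3, 4, 8] / [2, 5] / [6] / [7] / [9];  Q = [1, 4, 6, 9] / [2, 7] / [3] / [5] / [8]
Final shape: (4, 2, 1, 1, 1).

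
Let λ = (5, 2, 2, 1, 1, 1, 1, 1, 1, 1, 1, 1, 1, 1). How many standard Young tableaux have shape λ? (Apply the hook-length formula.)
# SYT of shape (5, 2, 2, 1, 1, 1, 1, 1, 1, 1, 1, 1, 1, 1) = 258400

Hook-length formula: f^λ = n! / Π hook(c), product over all cells c of the Young diagram. For λ = (5, 2, 2, 1, 1, 1, 1, 1, 1, 1, 1, 1, 1, 1), n = 20 boxes. Hook lengths by row (left-to-right, top-to-bottom): [18, 6, 3, 2, 1]; [14, 2]; [13, 1]; [11]; [10]; [9]; [8]; [7]; [6]; [5]; [4]; [3]; [2]; [1]. Product of hooks = 9415255449600. So f^λ = 20! / 9415255449600 = 2432902008176640000 / 9415255449600 = 258400.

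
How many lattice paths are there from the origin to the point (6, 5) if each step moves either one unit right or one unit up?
Number of paths = 462

A monotone lattice path from (0, 0) to (6, 5) consists of 6 east steps and 5 north steps in some order, so it is determined by which 6 of the 11 steps are east. The count is C(11, 6) = 462.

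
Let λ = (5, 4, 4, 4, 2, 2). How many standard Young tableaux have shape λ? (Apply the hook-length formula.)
# SYT of shape (5, 4, 4, 4, 2, 2) = 155195040

Hook-length formula: f^λ = n! / Π hook(c), product over all cells c of the Young diagram. For λ = (5, 4, 4, 4, 2, 2), n = 21 boxes. Hook lengths by row (left-to-right, top-to-bottom): [10, 9, 6, 5, 1]; [8, 7, 4, 3]; [7, 6, 3, 2]; [6, 5, 2, 1]; [3, 2]; [2, 1]. Product of hooks = 329204736000. So f^λ = 21! / 329204736000 = 51090942171709440000 / 329204736000 = 155195040.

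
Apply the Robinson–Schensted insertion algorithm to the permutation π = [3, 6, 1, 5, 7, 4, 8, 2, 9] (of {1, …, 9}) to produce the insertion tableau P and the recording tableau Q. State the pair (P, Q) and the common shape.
P = [1, 2, 7, 8, 9] / [3, 4] / [5] / [6];  Q = [1, 2, 5, 7, 9] / [3, 4] / [6] / [8];  common shape = (5, 2, 1, 1)

Row-insert the values π_1, π_2, … into P one at a time, bumping the leftmost entry strictly greater than the inserted value down to the next row. The recording tableau Q records, in position (i, j), the step at which that cell was added to P.
  Insert 3 (step 1): P = [3];  Q = [1]
  Insert 6 (step 2): P = [3, 6];  Q = [1, 2]
  Insert 1 (step 3): P = [1, 6] / [3];  Q = [1, 2] / [3]
  Insert 5 (step 4): P = [1, 5] / [3, 6];  Q = [1, 2] / [3, 4]
  Insert 7 (step 5): P = [1, 5, 7] / [3, 6];  Q = [1, 2, 5] / [3, 4]
  Insert 4 (step 6): P = [1, 4, 7] / [3, 5] / [6];  Q = [1, 2, 5] / [3, 4] / [6]
  Insert 8 (step 7): P = [1, 4, 7, 8] / [3, 5] / [6];  Q = [1, 2, 5, 7] / [3, 4] / [6]
  Insert 2 (step 8): P = [1, 2, 7, 8] / [3, 4] / [5] / [6];  Q = [1, 2, 5, 7] / [3, 4] / [6] / [8]
  Insert 9 (step 9): P = [1, 2, 7, 8, 9] / [3, 4] / [5] / [6];  Q = [1, 2, 5, 7, 9] / [3, 4] / [6] / [8]
Final shape: (5, 2, 1, 1).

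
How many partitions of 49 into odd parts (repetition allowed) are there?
p_odd(49) = 3264

Enumerate partitions using only odd parts via the recurrence o(n, m) = o(n, m−2) + o(n−m, m) over odd m, starting from the largest odd part ≤ n. This gives p_odd(49) = 3264. (Euler's theorem: equals the count of distinct-part partitions.)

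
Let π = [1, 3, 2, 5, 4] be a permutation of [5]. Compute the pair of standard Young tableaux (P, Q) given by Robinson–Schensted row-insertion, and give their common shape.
P = [1, 2, 4] / [3, 5];  Q = [1, 2, 4] / [3, 5];  common shape = (3, 2)

Row-insert the values π_1, π_2, … into P one at a time, bumping the leftmost entry strictly greater than the inserted value down to the next row. The recording tableau Q records, in position (i, j), the step at which that cell was added to P.
  Insert 1 (step 1): P = [1];  Q = [1]
  Insert 3 (step 2): P = [1, 3];  Q = [1, 2]
  Insert 2 (step 3): P = [1, 2] / [3];  Q = [1, 2] / [3]
  Insert 5 (step 4): P = [1, 2, 5] / [3];  Q = [1, 2, 4] / [3]
  Insert 4 (step 5): P = [1, 2, 4] / [3, 5];  Q = [1, 2, 4] / [3, 5]
Final shape: (3, 2).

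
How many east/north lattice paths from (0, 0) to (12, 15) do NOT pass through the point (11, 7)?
Number of paths = 17097444

Total paths from (0, 0) to (12, 15): C(27, 12) = 17383860. Paths through (11, 7): (paths (0, 0) → (11, 7)) × (paths (11, 7) → (12, 15)) = C(18, 11) · C(9, 1) = 31824 · 9 = 286416. Avoidance count = 17383860 − 286416 = 17097444.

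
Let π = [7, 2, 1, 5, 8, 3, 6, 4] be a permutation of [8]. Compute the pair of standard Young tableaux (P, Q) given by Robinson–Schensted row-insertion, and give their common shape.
P = [1, 3, 4] / [2, 5, 6] / [7, 8];  Q = [1, 4, 5] / [2, 6, 7] / [3, 8];  common shape = (3, 3, 2)

Row-insert the values π_1, π_2, … into P one at a time, bumping the leftmost entry strictly greater than the inserted value down to the next row. The recording tableau Q records, in position (i, j), the step at which that cell was added to P.
  Insert 7 (step 1): P = [7];  Q = [1]
  Insert 2 (step 2): P = [2] / [7];  Q = [1] / [2]
  Insert 1 (step 3): P = [1] / [2] / [7];  Q = [1] / [2] / [3]
  Insert 5 (step 4): P = [1, 5] / [2] / [7];  Q = [1, 4] / [2] / [3]
  Insert 8 (step 5): P = [1, 5, 8] / [2] / [7];  Q = [1, 4, 5] / [2] / [3]
  Insert 3 (step 6): P = [1, 3, 8] / [2, 5] / [7];  Q = [1, 4, 5] / [2, 6] / [3]
  Insert 6 (step 7): P = [1, 3, 6] / [2, 5, 8] / [7];  Q = [1, 4, 5] / [2, 6, 7] / [3]
  Insert 4 (step 8): P = [1, 3, 4] / [2, 5, 6] / [7, 8];  Q = [1, 4, 5] / [2, 6, 7] / [3, 8]
Final shape: (3, 3, 2).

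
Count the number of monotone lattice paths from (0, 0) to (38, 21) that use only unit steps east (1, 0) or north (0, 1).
Number of paths = 5189902721473470

A monotone lattice path from (0, 0) to (38, 21) consists of 38 east steps and 21 north steps in some order, so it is determined by which 38 of the 59 steps are east. The count is C(59, 38) = 5189902721473470.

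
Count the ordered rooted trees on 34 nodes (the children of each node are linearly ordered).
C_33 = 212336130412243110

These ordered rooted trees are counted by the Catalan number C_n = (1/(n + 1)) · C(2n, n). For n = 33: C_33 = (1/34) · C(66, 33) = 7219428434016265740/34 = 212336130412243110.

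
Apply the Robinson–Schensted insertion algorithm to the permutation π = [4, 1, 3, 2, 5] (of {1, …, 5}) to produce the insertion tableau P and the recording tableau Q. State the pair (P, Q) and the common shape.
P = [1, 2, 5] / [3] / [4];  Q = [1, 3, 5] / [2] / [4];  common shape = (3, 1, 1)

Row-insert the values π_1, π_2, … into P one at a time, bumping the leftmost entry strictly greater than the inserted value down to the next row. The recording tableau Q records, in position (i, j), the step at which that cell was added to P.
  Insert 4 (step 1): P = [4];  Q = [1]
  Insert 1 (step 2): P = [1] / [4];  Q = [1] / [2]
  Insert 3 (step 3): P = [1, 3] / [4];  Q = [1, 3] / [2]
  Insert 2 (step 4): P = [1, 2] / [3] / [4];  Q = [1, 3] / [2] / [4]
  Insert 5 (step 5): P = [1, 2, 5] / [3] / [4];  Q = [1, 3, 5] / [2] / [4]
Final shape: (3, 1, 1).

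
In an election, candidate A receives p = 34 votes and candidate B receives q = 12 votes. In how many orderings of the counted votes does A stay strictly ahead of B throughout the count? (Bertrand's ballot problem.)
Strict-lead orderings = 18609425835

Total orderings of the 46 votes with 34 for A: C(46, 34) = 38910617655. By the Bertrand ballot formula (Cycle Lemma / reflection principle), the number of orderings in which A is strictly ahead of B throughout is (p − q)/(p + q) · C(p + q, p) = (34 − 12)/(34 + 12) · 38910617655 = 18609425835.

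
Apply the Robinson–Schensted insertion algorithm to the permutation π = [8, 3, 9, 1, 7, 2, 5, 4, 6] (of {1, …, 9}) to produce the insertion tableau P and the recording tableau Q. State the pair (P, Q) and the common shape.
P = [1, 2, 4, 6] / [3, 5] / [7, 9] / [8];  Q = [1, 3, 7, 9] / [2, 5] / [4, 6] / [8];  common shape = (4, 2, 2, 1)

Row-insert the values π_1, π_2, … into P one at a time, bumping the leftmost entry strictly greater than the inserted value down to the next row. The recording tableau Q records, in position (i, j), the step at which that cell was added to P.
  Insert 8 (step 1): P = [8];  Q = [1]
  Insert 3 (step 2): P = [3] / [8];  Q = [1] / [2]
  Insert 9 (step 3): P = [3, 9] / [8];  Q = [1, 3] / [2]
  Insert 1 (step 4): P = [1, 9] / [3] / [8];  Q = [1, 3] / [2] / [4]
  Insert 7 (step 5): P = [1, 7] / [3, 9] / [8];  Q = [1, 3] / [2, 5] / [4]
  Insert 2 (step 6): P = [1, 2] / [3, 7] / [8, 9];  Q = [1, 3] / [2, 5] / [4, 6]
  Insert 5 (step 7): P = [1, 2, 5] / [3, 7] / [8, 9];  Q = [1, 3, 7] / [2, 5] / [4, 6]
  Insert 4 (step 8): P = [1, 2, 4] / [3, 5] / [7, 9] / [8];  Q = [1, 3, 7] / [2, 5] / [4, 6] / [8]
  Insert 6 (step 9): P = [1, 2, 4, 6] / [3, 5] / [7, 9] / [8];  Q = [1, 3, 7, 9] / [2, 5] / [4, 6] / [8]
Final shape: (4, 2, 2, 1).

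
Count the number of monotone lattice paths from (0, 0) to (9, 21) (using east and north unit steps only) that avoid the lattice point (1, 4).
Number of paths = 8899275

Total paths from (0, 0) to (9, 21): C(30, 9) = 14307150. Paths through (1, 4): (paths (0, 0) → (1, 4)) × (paths (1, 4) → (9, 21)) = C(5, 1) · C(25, 8) = 5 · 1081575 = 5407875. Avoidance count = 14307150 − 5407875 = 8899275.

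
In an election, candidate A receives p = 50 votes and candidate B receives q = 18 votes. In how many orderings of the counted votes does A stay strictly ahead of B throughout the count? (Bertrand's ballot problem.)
Strict-lead orderings = 5993535441900864

Total orderings of the 68 votes with 50 for A: C(68, 50) = 12736262814039336. By the Bertrand ballot formula (Cycle Lemma / reflection principle), the number of orderings in which A is strictly ahead of B throughout is (p − q)/(p + q) · C(p + q, p) = (50 − 18)/(50 + 18) · 12736262814039336 = 5993535441900864.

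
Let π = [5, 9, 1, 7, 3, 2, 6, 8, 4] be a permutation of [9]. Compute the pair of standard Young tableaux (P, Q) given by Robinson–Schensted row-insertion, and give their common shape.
P = [1, 2, 4, 8] / [3, 6] / [5, 7] / [9];  Q = [1, 2, 7, 8] / [3, 4] / [5, 9] / [6];  common shape = (4, 2, 2, 1)

Row-insert the values π_1, π_2, … into P one at a time, bumping the leftmost entry strictly greater than the inserted value down to the next row. The recording tableau Q records, in position (i, j), the step at which that cell was added to P.
  Insert 5 (step 1): P = [5];  Q = [1]
  Insert 9 (step 2): P = [5, 9];  Q = [1, 2]
  Insert 1 (step 3): P = [1, 9] / [5];  Q = [1, 2] / [3]
  Insert 7 (step 4): P = [1, 7] / [5, 9];  Q = [1, 2] / [3, 4]
  Insert 3 (step 5): P = [1, 3] / [5, 7] / [9];  Q = [1, 2] / [3, 4] / [5]
  Insert 2 (step 6): P = [1, 2] / [3, 7] / [5] / [9];  Q = [1, 2] / [3, 4] / [5] / [6]
  Insert 6 (step 7): P = [1, 2, 6] / [3, 7] / [5] / [9];  Q = [1, 2, 7] / [3, 4] / [5] / [6]
  Insert 8 (step 8): P = [1, 2, 6, 8] / [3, 7] / [5] / [9];  Q = [1, 2, 7, 8] / [3, 4] / [5] / [6]
  Insert 4 (step 9): P = [1, 2, 4, 8] / [3, 6] / [5, 7] / [9];  Q = [1, 2, 7, 8] / [3, 4] / [5, 9] / [6]
Final shape: (4, 2, 2, 1).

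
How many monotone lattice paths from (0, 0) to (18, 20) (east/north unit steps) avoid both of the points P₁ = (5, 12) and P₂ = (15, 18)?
Number of paths = 22442756330

Inclusion–exclusion. Total paths: C(38, 18) = 33578000610. Through P₁: C(17, 5)·C(21, 13) = 1259196120. Through P₂: C(33, 15)·C(5, 3) = 10371583200. Since P₁ is strictly southwest of P₂, a monotone path through both must visit P₁ then P₂; paths through both = C(17, 5)·C(16, 10)·C(5, 3) = 495535040. Avoid both = 33578000610 − 1259196120 − 10371583200 + 495535040 = 22442756330.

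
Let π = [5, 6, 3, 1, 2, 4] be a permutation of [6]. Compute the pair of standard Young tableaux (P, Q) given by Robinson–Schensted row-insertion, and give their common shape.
P = [1, 2, 4] / [3, 6] / [5];  Q = [1, 2, 6] / [3, 5] / [4];  common shape = (3, 2, 1)

Row-insert the values π_1, π_2, … into P one at a time, bumping the leftmost entry strictly greater than the inserted value down to the next row. The recording tableau Q records, in position (i, j), the step at which that cell was added to P.
  Insert 5 (step 1): P = [5];  Q = [1]
  Insert 6 (step 2): P = [5, 6];  Q = [1, 2]
  Insert 3 (step 3): P = [3, 6] / [5];  Q = [1, 2] / [3]
  Insert 1 (step 4): P = [1, 6] / [3] / [5];  Q = [1, 2] / [3] / [4]
  Insert 2 (step 5): P = [1, 2] / [3, 6] / [5];  Q = [1, 2] / [3, 5] / [4]
  Insert 4 (step 6): P = [1, 2, 4] / [3, 6] / [5];  Q = [1, 2, 6] / [3, 5] / [4]
Final shape: (3, 2, 1).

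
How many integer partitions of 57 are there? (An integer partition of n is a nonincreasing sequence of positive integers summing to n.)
p(57) = 614154

Compute p(n) via the recurrence p(n, m) = p(n, m−1) + p(n−m, m), where p(n, m) counts partitions of n with all parts ≤ m and p(n) = p(n, n). The base cases are p(0, m) = 1 and p(n, 0) = 0 for n > 0. Filling the table yields p(57) = 614154. (Euler's pentagonal recurrence is an alternative.)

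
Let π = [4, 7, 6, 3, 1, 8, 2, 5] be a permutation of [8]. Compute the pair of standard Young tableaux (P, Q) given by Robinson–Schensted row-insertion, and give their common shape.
P = [1, 2, 5] / [3, 6, 8] / [4] / [7];  Q = [1, 2, 6] / [3, 7, 8] / [4] / [5];  common shape = (3, 3, 1, 1)

Row-insert the values π_1, π_2, … into P one at a time, bumping the leftmost entry strictly greater than the inserted value down to the next row. The recording tableau Q records, in position (i, j), the step at which that cell was added to P.
  Insert 4 (step 1): P = [4];  Q = [1]
  Insert 7 (step 2): P = [4, 7];  Q = [1, 2]
  Insert 6 (step 3): P = [4, 6] / [7];  Q = [1, 2] / [3]
  Insert 3 (step 4): P = [3, 6] / [4] / [7];  Q = [1, 2] / [3] / [4]
  Insert 1 (step 5): P = [1, 6] / [3] / [4] / [7];  Q = [1, 2] / [3] / [4] / [5]
  Insert 8 (step 6): P = [1, 6, 8] / [3] / [4] / [7];  Q = [1, 2, 6] / [3] / [4] / [5]
  Insert 2 (step 7): P = [1, 2, 8] / [3, 6] / [4] / [7];  Q = [1, 2, 6] / [3, 7] / [4] / [5]
  Insert 5 (step 8): P = [1, 2, 5] / [3, 6, 8] / [4] / [7];  Q = [1, 2, 6] / [3, 7, 8] / [4] / [5]
Final shape: (3, 3, 1, 1).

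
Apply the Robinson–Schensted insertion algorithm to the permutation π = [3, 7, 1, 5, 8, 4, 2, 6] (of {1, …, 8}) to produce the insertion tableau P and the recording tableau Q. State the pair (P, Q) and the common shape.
P = [1, 2, 6] / [3, 4, 8] / [5] / [7];  Q = [1, 2, 5] / [3, 4, 8] / [6] / [7];  common shape = (3, 3, 1, 1)

Row-insert the values π_1, π_2, … into P one at a time, bumping the leftmost entry strictly greater than the inserted value down to the next row. The recording tableau Q records, in position (i, j), the step at which that cell was added to P.
  Insert 3 (step 1): P = [3];  Q = [1]
  Insert 7 (step 2): P = [3, 7];  Q = [1, 2]
  Insert 1 (step 3): P = [1, 7] / [3];  Q = [1, 2] / [3]
  Insert 5 (step 4): P = [1, 5] / [3, 7];  Q = [1, 2] / [3, 4]
  Insert 8 (step 5): P = [1, 5, 8] / [3, 7];  Q = [1, 2, 5] / [3, 4]
  Insert 4 (step 6): P = [1, 4, 8] / [3, 5] / [7];  Q = [1, 2, 5] / [3, 4] / [6]
  Insert 2 (step 7): P = [1, 2, 8] / [3, 4] / [5] / [7];  Q = [1, 2, 5] / [3, 4] / [6] / [7]
  Insert 6 (step 8): P = [1, 2, 6] / [3, 4, 8] / [5] / [7];  Q = [1, 2, 5] / [3, 4, 8] / [6] / [7]
Final shape: (3, 3, 1, 1).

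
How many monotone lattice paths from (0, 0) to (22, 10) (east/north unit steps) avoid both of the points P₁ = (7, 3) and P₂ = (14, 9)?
Number of paths = 38545530

Inclusion–exclusion. Total paths: C(32, 22) = 64512240. Through P₁: C(10, 7)·C(22, 15) = 20465280. Through P₂: C(23, 14)·C(9, 8) = 7354710. Since P₁ is strictly southwest of P₂, a monotone path through both must visit P₁ then P₂; paths through both = C(10, 7)·C(13, 7)·C(9, 8) = 1853280. Avoid both = 64512240 − 20465280 − 7354710 + 1853280 = 38545530.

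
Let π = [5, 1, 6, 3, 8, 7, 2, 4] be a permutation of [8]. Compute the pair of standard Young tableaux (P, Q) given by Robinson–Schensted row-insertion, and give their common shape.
P = [1, 2, 4] / [3, 6, 7] / [5, 8];  Q = [1, 3, 5] / [2, 4, 6] / [7, 8];  common shape = (3, 3, 2)

Row-insert the values π_1, π_2, … into P one at a time, bumping the leftmost entry strictly greater than the inserted value down to the next row. The recording tableau Q records, in position (i, j), the step at which that cell was added to P.
  Insert 5 (step 1): P = [5];  Q = [1]
  Insert 1 (step 2): P = [1] / [5];  Q = [1] / [2]
  Insert 6 (step 3): P = [1, 6] / [5];  Q = [1, 3] / [2]
  Insert 3 (step 4): P = [1, 3] / [5, 6];  Q = [1, 3] / [2, 4]
  Insert 8 (step 5): P = [1, 3, 8] / [5, 6];  Q = [1, 3, 5] / [2, 4]
  Insert 7 (step 6): P = [1, 3, 7] / [5, 6, 8];  Q = [1, 3, 5] / [2, 4, 6]
  Insert 2 (step 7): P = [1, 2, 7] / [3, 6, 8] / [5];  Q = [1, 3, 5] / [2, 4, 6] / [7]
  Insert 4 (step 8): P = [1, 2, 4] / [3, 6, 7] / [5, 8];  Q = [1, 3, 5] / [2, 4, 6] / [7, 8]
Final shape: (3, 3, 2).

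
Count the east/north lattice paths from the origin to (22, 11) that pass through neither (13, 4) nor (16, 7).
Number of paths = 124822550

Inclusion–exclusion. Total paths: C(33, 22) = 193536720. Through P₁: C(17, 13)·C(16, 9) = 27227200. Through P₂: C(23, 16)·C(10, 6) = 51482970. Since P₁ is strictly southwest of P₂, a monotone path through both must visit P₁ then P₂; paths through both = C(17, 13)·C(6, 3)·C(10, 6) = 9996000. Avoid both = 193536720 − 27227200 − 51482970 + 9996000 = 124822550.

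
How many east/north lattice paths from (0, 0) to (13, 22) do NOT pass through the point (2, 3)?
Number of paths = 930064800

Total paths from (0, 0) to (13, 22): C(35, 13) = 1476337800. Paths through (2, 3): (paths (0, 0) → (2, 3)) × (paths (2, 3) → (13, 22)) = C(5, 2) · C(30, 11) = 10 · 54627300 = 546273000. Avoidance count = 1476337800 − 546273000 = 930064800.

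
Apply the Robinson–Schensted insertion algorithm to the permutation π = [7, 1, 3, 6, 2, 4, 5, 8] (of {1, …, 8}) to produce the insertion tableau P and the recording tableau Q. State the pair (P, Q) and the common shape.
P = [1, 2, 4, 5, 8] / [3, 6] / [7];  Q = [1, 3, 4, 7, 8] / [2, 6] / [5];  common shape = (5, 2, 1)

Row-insert the values π_1, π_2, … into P one at a time, bumping the leftmost entry strictly greater than the inserted value down to the next row. The recording tableau Q records, in position (i, j), the step at which that cell was added to P.
  Insert 7 (step 1): P = [7];  Q = [1]
  Insert 1 (step 2): P = [1] / [7];  Q = [1] / [2]
  Insert 3 (step 3): P = [1, 3] / [7];  Q = [1, 3] / [2]
  Insert 6 (step 4): P = [1, 3, 6] / [7];  Q = [1, 3, 4] / [2]
  Insert 2 (step 5): P = [1, 2, 6] / [3] / [7];  Q = [1, 3, 4] / [2] / [5]
  Insert 4 (step 6): P = [1, 2, 4] / [3, 6] / [7];  Q = [1, 3, 4] / [2, 6] / [5]
  Insert 5 (step 7): P = [1, 2, 4, 5] / [3, 6] / [7];  Q = [1, 3, 4, 7] / [2, 6] / [5]
  Insert 8 (step 8): P = [1, 2, 4, 5, 8] / [3, 6] / [7];  Q = [1, 3, 4, 7, 8] / [2, 6] / [5]
Final shape: (5, 2, 1).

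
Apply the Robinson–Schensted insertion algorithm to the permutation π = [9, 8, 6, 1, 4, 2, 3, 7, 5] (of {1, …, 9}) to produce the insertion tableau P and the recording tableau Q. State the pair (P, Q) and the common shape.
P = [1, 2, 3, 5] / [4, 7] / [6] / [8] / [9];  Q = [1, 5, 7, 8] / [2, 9] / [3] / [4] / [6];  common shape = (4, 2, 1, 1, 1)

Row-insert the values π_1, π_2, … into P one at a time, bumping the leftmost entry strictly greater than the inserted value down to the next row. The recording tableau Q records, in position (i, j), the step at which that cell was added to P.
  Insert 9 (step 1): P = [9];  Q = [1]
  Insert 8 (step 2): P = [8] / [9];  Q = [1] / [2]
  Insert 6 (step 3): P = [6] / [8] / [9];  Q = [1] / [2] / [3]
  Insert 1 (step 4): P = [1] / [6] / [8] / [9];  Q = [1] / [2] / [3] / [4]
  Insert 4 (step 5): P = [1, 4] / [6] / [8] / [9];  Q = [1, 5] / [2] / [3] / [4]
  Insert 2 (step 6): P = [1, 2] / [4] / [6] / [8] / [9];  Q = [1, 5] / [2] / [3] / [4] / [6]
  Insert 3 (step 7): P = [1, 2, 3] / [4] / [6] / [8] / [9];  Q = [1, 5, 7] / [2] / [3] / [4] / [6]
  Insert 7 (step 8): P = [1, 2, 3, 7] / [4] / [6] / [8] / [9];  Q = [1, 5, 7, 8] / [2] / [3] / [4] / [6]
  Insert 5 (step 9): P = [1, 2, 3, 5] / [4, 7] / [6] / [8] / [9];  Q = [1, 5, 7, 8] / [2, 9] / [3] / [4] / [6]
Final shape: (4, 2, 1, 1, 1).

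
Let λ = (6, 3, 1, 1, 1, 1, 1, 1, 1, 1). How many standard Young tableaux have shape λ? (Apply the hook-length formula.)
# SYT of shape (6, 3, 1, 1, 1, 1, 1, 1, 1, 1) = 148512

Hook-length formula: f^λ = n! / Π hook(c), product over all cells c of the Young diagram. For λ = (6, 3, 1, 1, 1, 1, 1, 1, 1, 1), n = 17 boxes. Hook lengths by row (left-to-right, top-to-bottom): [15, 6, 5, 3, 2, 1]; [11, 2, 1]; [8]; [7]; [6]; [5]; [4]; [3]; [2]; [1]. Product of hooks = 2395008000. So f^λ = 17! / 2395008000 = 355687428096000 / 2395008000 = 148512.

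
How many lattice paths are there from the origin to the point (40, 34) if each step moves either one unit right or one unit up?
Number of paths = 1373222113855042069878

A monotone lattice path from (0, 0) to (40, 34) consists of 40 east steps and 34 north steps in some order, so it is determined by which 40 of the 74 steps are east. The count is C(74, 40) = 1373222113855042069878.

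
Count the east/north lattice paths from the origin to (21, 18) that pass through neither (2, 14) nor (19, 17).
Number of paths = 36566001990

Inclusion–exclusion. Total paths: C(39, 21) = 62359143990. Through P₁: C(16, 2)·C(23, 19) = 1062600. Through P₂: C(36, 19)·C(3, 2) = 25792489800. Since P₁ is strictly southwest of P₂, a monotone path through both must visit P₁ then P₂; paths through both = C(16, 2)·C(20, 17)·C(3, 2) = 410400. Avoid both = 62359143990 − 1062600 − 25792489800 + 410400 = 36566001990.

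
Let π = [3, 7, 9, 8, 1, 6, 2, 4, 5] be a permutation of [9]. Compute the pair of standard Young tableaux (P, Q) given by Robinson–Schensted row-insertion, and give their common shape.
P = [1, 2, 4, 5] / [3, 6, 8] / [7] / [9];  Q = [1, 2, 3, 9] / [4, 6, 8] / [5] / [7];  common shape = (4, 3, 1, 1)

Row-insert the values π_1, π_2, … into P one at a time, bumping the leftmost entry strictly greater than the inserted value down to the next row. The recording tableau Q records, in position (i, j), the step at which that cell was added to P.
  Insert 3 (step 1): P = [3];  Q = [1]
  Insert 7 (step 2): P = [3, 7];  Q = [1, 2]
  Insert 9 (step 3): P = [3, 7, 9];  Q = [1, 2, 3]
  Insert 8 (step 4): P = [3, 7, 8] / [9];  Q = [1, 2, 3] / [4]
  Insert 1 (step 5): P = [1, 7, 8] / [3] / [9];  Q = [1, 2, 3] / [4] / [5]
  Insert 6 (step 6): P = [1, 6, 8] / [3, 7] / [9];  Q = [1, 2, 3] / [4, 6] / [5]
  Insert 2 (step 7): P = [1, 2, 8] / [3, 6] / [7] / [9];  Q = [1, 2, 3] / [4, 6] / [5] / [7]
  Insert 4 (step 8): P = [1, 2, 4] / [3, 6, 8] / [7] / [9];  Q = [1, 2, 3] / [4, 6, 8] / [5] / [7]
  Insert 5 (step 9): P = [1, 2, 4, 5] / [3, 6, 8] / [7] / [9];  Q = [1, 2, 3, 9] / [4, 6, 8] / [5] / [7]
Final shape: (4, 3, 1, 1).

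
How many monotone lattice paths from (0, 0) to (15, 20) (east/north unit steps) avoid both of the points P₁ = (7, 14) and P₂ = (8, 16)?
Number of paths = 2771166090

Inclusion–exclusion. Total paths: C(35, 15) = 3247943160. Through P₁: C(21, 7)·C(14, 8) = 349188840. Through P₂: C(24, 8)·C(11, 7) = 242705430. Since P₁ is strictly southwest of P₂, a monotone path through both must visit P₁ then P₂; paths through both = C(21, 7)·C(3, 1)·C(11, 7) = 115117200. Avoid both = 3247943160 − 349188840 − 242705430 + 115117200 = 2771166090.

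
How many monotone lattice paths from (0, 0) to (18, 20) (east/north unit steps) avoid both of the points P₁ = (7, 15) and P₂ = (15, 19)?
Number of paths = 25746871458

Inclusion–exclusion. Total paths: C(38, 18) = 33578000610. Through P₁: C(22, 7)·C(16, 11) = 744936192. Through P₂: C(34, 15)·C(4, 3) = 7423870080. Since P₁ is strictly southwest of P₂, a monotone path through both must visit P₁ then P₂; paths through both = C(22, 7)·C(12, 8)·C(4, 3) = 337677120. Avoid both = 33578000610 − 744936192 − 7423870080 + 337677120 = 25746871458.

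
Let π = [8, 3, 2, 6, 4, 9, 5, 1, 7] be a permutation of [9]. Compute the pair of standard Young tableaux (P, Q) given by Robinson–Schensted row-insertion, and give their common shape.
P = [1, 4, 5, 7] / [2, 6, 9] / [3] / [8];  Q = [1, 4, 6, 9] / [2, 5, 7] / [3] / [8];  common shape = (4, 3, 1, 1)

Row-insert the values π_1, π_2, … into P one at a time, bumping the leftmost entry strictly greater than the inserted value down to the next row. The recording tableau Q records, in position (i, j), the step at which that cell was added to P.
  Insert 8 (step 1): P = [8];  Q = [1]
  Insert 3 (step 2): P = [3] / [8];  Q = [1] / [2]
  Insert 2 (step 3): P = [2] / [3] / [8];  Q = [1] / [2] / [3]
  Insert 6 (step 4): P = [2, 6] / [3] / [8];  Q = [1, 4] / [2] / [3]
  Insert 4 (step 5): P = [2, 4] / [3, 6] / [8];  Q = [1, 4] / [2, 5] / [3]
  Insert 9 (step 6): P = [2, 4, 9] / [3, 6] / [8];  Q = [1, 4, 6] / [2, 5] / [3]
  Insert 5 (step 7): P = [2, 4, 5] / [3, 6, 9] / [8];  Q = [1, 4, 6] / [2, 5, 7] / [3]
  Insert 1 (step 8): P = [1, 4, 5] / [2, 6, 9] / [3] / [8];  Q = [1, 4, 6] / [2, 5, 7] / [3] / [8]
  Insert 7 (step 9): P = [1, 4, 5, 7] / [2, 6, 9] / [3] / [8];  Q = [1, 4, 6, 9] / [2, 5, 7] / [3] / [8]
Final shape: (4, 3, 1, 1).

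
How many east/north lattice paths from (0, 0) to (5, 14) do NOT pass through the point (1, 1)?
Number of paths = 6868

Total paths from (0, 0) to (5, 14): C(19, 5) = 11628. Paths through (1, 1): (paths (0, 0) → (1, 1)) × (paths (1, 1) → (5, 14)) = C(2, 1) · C(17, 4) = 2 · 2380 = 4760. Avoidance count = 11628 − 4760 = 6868.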